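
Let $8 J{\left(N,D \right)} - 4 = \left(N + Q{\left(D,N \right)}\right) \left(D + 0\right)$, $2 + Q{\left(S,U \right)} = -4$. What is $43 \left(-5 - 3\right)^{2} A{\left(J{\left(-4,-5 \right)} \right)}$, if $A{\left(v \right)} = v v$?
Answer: $125388$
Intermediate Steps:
$Q{\left(S,U \right)} = -6$ ($Q{\left(S,U \right)} = -2 - 4 = -6$)
$J{\left(N,D \right)} = \frac{1}{2} + \frac{D \left(-6 + N\right)}{8}$ ($J{\left(N,D \right)} = \frac{1}{2} + \frac{\left(N - 6\right) \left(D + 0\right)}{8} = \frac{1}{2} + \frac{\left(-6 + N\right) D}{8} = \frac{1}{2} + \frac{D \left(-6 + N\right)}{8}$)
$A{\left(v \right)} = v^{2}$
$43 \left(-5 - 3\right)^{2} A{\left(J{\left(-4,-5 \right)} \right)} = 43 \left(-5 - 3\right)^{2} \left(\frac{1}{2} - - \frac{15}{4} + \frac{1}{8} \left(-5\right) \left(-4\right)\right)^{2} = 43 \left(-5 - 3\right)^{2} \left(\frac{1}{2} + \frac{15}{4} + \frac{5}{2}\right)^{2} = 43 \left(-8\right)^{2} \left(\frac{27}{4}\right)^{2} = 43 \cdot 64 \cdot \frac{729}{16} = 2752 \cdot \frac{729}{16} = 125388$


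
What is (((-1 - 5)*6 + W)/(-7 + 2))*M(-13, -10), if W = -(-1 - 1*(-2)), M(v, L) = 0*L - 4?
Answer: -148/5 ≈ -29.600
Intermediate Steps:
M(v, L) = -4 (M(v, L) = 0 - 4 = -4)
W = -1 (W = -(-1 + 2) = -1*1 = -1)
(((-1 - 5)*6 + W)/(-7 + 2))*M(-13, -10) = (((-1 - 5)*6 - 1)/(-7 + 2))*(-4) = ((-6*6 - 1)/(-5))*(-4) = ((-36 - 1)*(-⅕))*(-4) = -37*(-⅕)*(-4) = (37/5)*(-4) = -148/5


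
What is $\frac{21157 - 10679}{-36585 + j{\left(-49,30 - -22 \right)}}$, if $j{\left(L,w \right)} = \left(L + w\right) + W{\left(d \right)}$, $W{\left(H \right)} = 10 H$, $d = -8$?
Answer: $- \frac{5239}{18331} \approx -0.2858$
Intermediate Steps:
$j{\left(L,w \right)} = -80 + L + w$ ($j{\left(L,w \right)} = \left(L + w\right) + 10 \left(-8\right) = \left(L + w\right) - 80 = -80 + L + w$)
$\frac{21157 - 10679}{-36585 + j{\left(-49,30 - -22 \right)}} = \frac{21157 - 10679}{-36585 - 77} = \frac{10478}{-36585 - 77} = \frac{10478}{-36662} = 10478 \left(- \frac{1}{36662}\right) = - \frac{5239}{18331}$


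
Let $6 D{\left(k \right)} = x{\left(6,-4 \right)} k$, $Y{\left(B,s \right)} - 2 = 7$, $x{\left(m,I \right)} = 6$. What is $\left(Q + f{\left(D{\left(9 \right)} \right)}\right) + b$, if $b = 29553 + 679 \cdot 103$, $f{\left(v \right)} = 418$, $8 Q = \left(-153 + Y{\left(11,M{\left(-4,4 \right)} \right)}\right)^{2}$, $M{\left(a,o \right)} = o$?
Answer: $102500$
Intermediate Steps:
$Y{\left(B,s \right)} = 9$ ($Y{\left(B,s \right)} = 2 + 7 = 9$)
$D{\left(k \right)} = k$ ($D{\left(k \right)} = \frac{6 k}{6} = k$)
$Q = 2592$ ($Q = \frac{\left(-153 + 9\right)^{2}}{8} = \frac{\left(-144\right)^{2}}{8} = \frac{1}{8} \cdot 20736 = 2592$)
$b = 99490$ ($b = 29553 + 69937 = 99490$)
$\left(Q + f{\left(D{\left(9 \right)} \right)}\right) + b = \left(2592 + 418\right) + 99490 = 3010 + 99490 = 102500$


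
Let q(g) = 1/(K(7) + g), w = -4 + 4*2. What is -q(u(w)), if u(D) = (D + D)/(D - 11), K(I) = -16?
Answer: 7/120 ≈ 0.058333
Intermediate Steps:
w = 4 (w = -4 + 8 = 4)
u(D) = 2*D/(-11 + D) (u(D) = (2*D)/(-11 + D) = 2*D/(-11 + D))
q(g) = 1/(-16 + g)
-q(u(w)) = -1/(-16 + 2*4/(-11 + 4)) = -1/(-16 + 2*4/(-7)) = -1/(-16 + 2*4*(-⅐)) = -1/(-16 - 8/7) = -1/(-120/7) = -1*(-7/120) = 7/120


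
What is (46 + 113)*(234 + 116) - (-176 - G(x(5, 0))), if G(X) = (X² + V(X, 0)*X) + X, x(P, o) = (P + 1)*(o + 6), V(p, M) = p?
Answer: 58454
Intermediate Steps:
x(P, o) = (1 + P)*(6 + o)
G(X) = X + 2*X² (G(X) = (X² + X*X) + X = (X² + X²) + X = 2*X² + X = X + 2*X²)
(46 + 113)*(234 + 116) - (-176 - G(x(5, 0))) = (46 + 113)*(234 + 116) - (-176 - (6 + 0 + 6*5 + 5*0)*(1 + 2*(6 + 0 + 6*5 + 5*0))) = 159*350 - (-176 - (6 + 0 + 30 + 0)*(1 + 2*(6 + 0 + 30 + 0))) = 55650 - (-176 - 36*(1 + 2*36)) = 55650 - (-176 - 36*(1 + 72)) = 55650 - (-176 - 36*73) = 55650 - (-176 - 1*2628) = 55650 - (-176 - 2628) = 55650 - 1*(-2804) = 55650 + 2804 = 58454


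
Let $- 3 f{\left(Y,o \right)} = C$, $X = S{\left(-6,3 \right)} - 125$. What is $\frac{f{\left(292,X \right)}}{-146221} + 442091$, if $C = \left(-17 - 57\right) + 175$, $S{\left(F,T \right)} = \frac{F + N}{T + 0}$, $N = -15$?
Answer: $\frac{193928964434}{438663} \approx 4.4209 \cdot 10^{5}$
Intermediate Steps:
$S{\left(F,T \right)} = \frac{-15 + F}{T}$ ($S{\left(F,T \right)} = \frac{F - 15}{T + 0} = \frac{-15 + F}{T}$)
$X = -132$ ($X = \frac{-15 - 6}{3} - 125 = \frac{1}{3} \left(-21\right) - 125 = -7 - 125 = -132$)
$C = 101$ ($C = -74 + 175 = 101$)
$f{\left(Y,o \right)} = - \frac{101}{3}$ ($f{\left(Y,o \right)} = \left(- \frac{1}{3}\right) 101 = - \frac{101}{3}$)
$\frac{f{\left(292,X \right)}}{-146221} + 442091 = - \frac{101}{3 \left(-146221\right)} + 442091 = \left(- \frac{101}{3}\right) \left(- \frac{1}{146221}\right) + 442091 = \frac{101}{438663} + 442091 = \frac{193928964434}{438663}$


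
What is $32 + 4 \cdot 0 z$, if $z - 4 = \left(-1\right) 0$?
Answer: $32$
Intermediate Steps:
$z = 4$ ($z = 4 - 0 = 4 + 0 = 4$)
$32 + 4 \cdot 0 z = 32 + 4 \cdot 0 \cdot 4 = 32 + 4 \cdot 0 = 32 + 0 = 32$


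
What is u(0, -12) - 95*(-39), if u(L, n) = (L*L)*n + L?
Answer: 3705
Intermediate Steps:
u(L, n) = L + n*L**2 (u(L, n) = L**2*n + L = n*L**2 + L = L + n*L**2)
u(0, -12) - 95*(-39) = 0*(1 + 0*(-12)) - 95*(-39) = 0*(1 + 0) + 3705 = 0*1 + 3705 = 0 + 3705 = 3705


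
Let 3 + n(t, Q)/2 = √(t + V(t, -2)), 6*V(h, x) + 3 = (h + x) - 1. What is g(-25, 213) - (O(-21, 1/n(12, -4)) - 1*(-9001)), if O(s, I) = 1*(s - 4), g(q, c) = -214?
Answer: -9190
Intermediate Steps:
V(h, x) = -⅔ + h/6 + x/6 (V(h, x) = -½ + ((h + x) - 1)/6 = -½ + (-1 + h + x)/6 = -½ + (-⅙ + h/6 + x/6) = -⅔ + h/6 + x/6)
n(t, Q) = -6 + 2*√(-1 + 7*t/6) (n(t, Q) = -6 + 2*√(t + (-⅔ + t/6 + (⅙)*(-2))) = -6 + 2*√(t + (-⅔ + t/6 - ⅓)) = -6 + 2*√(t + (-1 + t/6)) = -6 + 2*√(-1 + 7*t/6))
O(s, I) = -4 + s (O(s, I) = 1*(-4 + s) = -4 + s)
g(-25, 213) - (O(-21, 1/n(12, -4)) - 1*(-9001)) = -214 - ((-4 - 21) - 1*(-9001)) = -214 - (-25 + 9001) = -214 - 1*8976 = -214 - 8976 = -9190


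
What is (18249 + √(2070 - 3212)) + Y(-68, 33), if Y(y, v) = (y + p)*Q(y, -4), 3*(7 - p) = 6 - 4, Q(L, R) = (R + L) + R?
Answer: 68807/3 + I*√1142 ≈ 22936.0 + 33.794*I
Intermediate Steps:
Q(L, R) = L + 2*R (Q(L, R) = (L + R) + R = L + 2*R)
p = 19/3 (p = 7 - (6 - 4)/3 = 7 - ⅓*2 = 7 - ⅔ = 19/3 ≈ 6.3333)
Y(y, v) = (-8 + y)*(19/3 + y) (Y(y, v) = (y + 19/3)*(y + 2*(-4)) = (19/3 + y)*(y - 8) = (19/3 + y)*(-8 + y) = (-8 + y)*(19/3 + y))
(18249 + √(2070 - 3212)) + Y(-68, 33) = (18249 + √(2070 - 3212)) + (-8 - 68)*(19 + 3*(-68))/3 = (18249 + √(-1142)) + (⅓)*(-76)*(19 - 204) = (18249 + I*√1142) + (⅓)*(-76)*(-185) = (18249 + I*√1142) + 14060/3 = 68807/3 + I*√1142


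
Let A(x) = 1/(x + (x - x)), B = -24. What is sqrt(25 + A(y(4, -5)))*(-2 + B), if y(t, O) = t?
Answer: -13*sqrt(101) ≈ -130.65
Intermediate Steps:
A(x) = 1/x (A(x) = 1/(x + 0) = 1/x)
sqrt(25 + A(y(4, -5)))*(-2 + B) = sqrt(25 + 1/4)*(-2 - 24) = sqrt(25 + 1/4)*(-26) = sqrt(101/4)*(-26) = (sqrt(101)/2)*(-26) = -13*sqrt(101)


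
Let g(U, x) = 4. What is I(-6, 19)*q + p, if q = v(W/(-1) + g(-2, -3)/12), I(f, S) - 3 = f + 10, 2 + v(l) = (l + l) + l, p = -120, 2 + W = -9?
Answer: 104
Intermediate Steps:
W = -11 (W = -2 - 9 = -11)
v(l) = -2 + 3*l (v(l) = -2 + ((l + l) + l) = -2 + (2*l + l) = -2 + 3*l)
I(f, S) = 13 + f (I(f, S) = 3 + (f + 10) = 3 + (10 + f) = 13 + f)
q = 32 (q = -2 + 3*(-11/(-1) + 4/12) = -2 + 3*(-11*(-1) + 4*(1/12)) = -2 + 3*(11 + ⅓) = -2 + 3*(34/3) = -2 + 34 = 32)
I(-6, 19)*q + p = (13 - 6)*32 - 120 = 7*32 - 120 = 224 - 120 = 104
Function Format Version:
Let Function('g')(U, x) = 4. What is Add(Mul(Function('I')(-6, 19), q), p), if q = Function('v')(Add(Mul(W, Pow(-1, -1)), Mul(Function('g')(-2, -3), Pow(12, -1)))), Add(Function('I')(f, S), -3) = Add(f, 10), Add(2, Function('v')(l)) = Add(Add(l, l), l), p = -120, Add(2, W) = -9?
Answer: 104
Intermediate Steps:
W = -11 (W = Add(-2, -9) = -11)
Function('v')(l) = Add(-2, Mul(3, l)) (Function('v')(l) = Add(-2, Add(Add(l, l), l)) = Add(-2, Add(Mul(2, l), l)) = Add(-2, Mul(3, l)))
Function('I')(f, S) = Add(13, f) (Function('I')(f, S) = Add(3, Add(f, 10)) = Add(3, Add(10, f)) = Add(13, f))
q = 32 (q = Add(-2, Mul(3, Add(Mul(-11, Pow(-1, -1)), Mul(4, Pow(12, -1))))) = Add(-2, Mul(3, Add(Mul(-11, -1), Mul(4, Rational(1, 12))))) = Add(-2, Mul(3, Add(11, Rational(1, 3)))) = Add(-2, Mul(3, Rational(34, 3))) = Add(-2, 34) = 32)
Add(Mul(Function('I')(-6, 19), q), p) = Add(Mul(Add(13, -6), 32), -120) = Add(Mul(7, 32), -120) = Add(224, -120) = 104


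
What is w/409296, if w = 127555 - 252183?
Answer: -31157/102324 ≈ -0.30449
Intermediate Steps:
w = -124628
w/409296 = -124628/409296 = -124628*1/409296 = -31157/102324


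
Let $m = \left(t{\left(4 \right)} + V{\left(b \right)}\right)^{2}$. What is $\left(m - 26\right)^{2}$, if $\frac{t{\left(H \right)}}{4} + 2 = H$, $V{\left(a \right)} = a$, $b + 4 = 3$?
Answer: $529$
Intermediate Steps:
$b = -1$ ($b = -4 + 3 = -1$)
$t{\left(H \right)} = -8 + 4 H$
$m = 49$ ($m = \left(\left(-8 + 4 \cdot 4\right) - 1\right)^{2} = \left(\left(-8 + 16\right) - 1\right)^{2} = \left(8 - 1\right)^{2} = 7^{2} = 49$)
$\left(m - 26\right)^{2} = \left(49 - 26\right)^{2} = 23^{2} = 529$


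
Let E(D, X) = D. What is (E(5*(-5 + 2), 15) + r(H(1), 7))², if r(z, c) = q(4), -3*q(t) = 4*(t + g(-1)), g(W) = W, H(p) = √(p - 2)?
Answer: 361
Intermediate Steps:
H(p) = √(-2 + p)
q(t) = 4/3 - 4*t/3 (q(t) = -4*(t - 1)/3 = -4*(-1 + t)/3 = -(-4 + 4*t)/3 = 4/3 - 4*t/3)
r(z, c) = -4 (r(z, c) = 4/3 - 4/3*4 = 4/3 - 16/3 = -4)
(E(5*(-5 + 2), 15) + r(H(1), 7))² = (5*(-5 + 2) - 4)² = (5*(-3) - 4)² = (-15 - 4)² = (-19)² = 361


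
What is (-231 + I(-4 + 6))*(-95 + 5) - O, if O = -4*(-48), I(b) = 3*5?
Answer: 19248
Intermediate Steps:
I(b) = 15
O = 192
(-231 + I(-4 + 6))*(-95 + 5) - O = (-231 + 15)*(-95 + 5) - 1*192 = -216*(-90) - 192 = 19440 - 192 = 19248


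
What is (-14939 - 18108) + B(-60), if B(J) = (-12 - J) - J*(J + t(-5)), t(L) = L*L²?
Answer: -44099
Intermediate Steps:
t(L) = L³
B(J) = -12 - J - J*(-125 + J) (B(J) = (-12 - J) - J*(J + (-5)³) = (-12 - J) - J*(J - 125) = (-12 - J) - J*(-125 + J) = -12 - J - J*(-125 + J))
(-14939 - 18108) + B(-60) = (-14939 - 18108) + (-12 - 1*(-60)² + 124*(-60)) = -33047 + (-12 - 1*3600 - 7440) = -33047 + (-12 - 3600 - 7440) = -33047 - 11052 = -44099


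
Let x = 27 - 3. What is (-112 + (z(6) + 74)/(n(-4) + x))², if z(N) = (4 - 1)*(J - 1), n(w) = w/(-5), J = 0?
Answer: 183142089/15376 ≈ 11911.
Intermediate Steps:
n(w) = -w/5 (n(w) = w*(-⅕) = -w/5)
z(N) = -3 (z(N) = (4 - 1)*(0 - 1) = 3*(-1) = -3)
x = 24
(-112 + (z(6) + 74)/(n(-4) + x))² = (-112 + (-3 + 74)/(-⅕*(-4) + 24))² = (-112 + 71/(⅘ + 24))² = (-112 + 71/(124/5))² = (-112 + 71*(5/124))² = (-112 + 355/124)² = (-13533/124)² = 183142089/15376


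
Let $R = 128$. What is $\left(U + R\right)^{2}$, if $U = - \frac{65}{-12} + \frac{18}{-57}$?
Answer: $\frac{920940409}{51984} \approx 17716.0$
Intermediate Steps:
$U = \frac{1163}{228}$ ($U = \left(-65\right) \left(- \frac{1}{12}\right) + 18 \left(- \frac{1}{57}\right) = \frac{65}{12} - \frac{6}{19} = \frac{1163}{228} \approx 5.1009$)
$\left(U + R\right)^{2} = \left(\frac{1163}{228} + 128\right)^{2} = \left(\frac{30347}{228}\right)^{2} = \frac{920940409}{51984}$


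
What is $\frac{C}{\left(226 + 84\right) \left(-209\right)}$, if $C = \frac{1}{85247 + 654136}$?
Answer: $- \frac{1}{47904624570} \approx -2.0875 \cdot 10^{-11}$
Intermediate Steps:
$C = \frac{1}{739383} \approx 1.3525 \cdot 10^{-6}$
$\frac{C}{\left(226 + 84\right) \left(-209\right)} = \frac{1}{739383 \left(226 + 84\right) \left(-209\right)} = \frac{1}{739383 \cdot 310 \left(-209\right)} = \frac{1}{739383 \left(-64790\right)} = \frac{1}{739383} \left(- \frac{1}{64790}\right) = - \frac{1}{47904624570}$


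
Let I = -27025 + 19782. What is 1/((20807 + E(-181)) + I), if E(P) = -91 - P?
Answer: 1/13654 ≈ 7.3239e-5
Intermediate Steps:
I = -7243
1/((20807 + E(-181)) + I) = 1/((20807 + (-91 - 1*(-181))) - 7243) = 1/((20807 + (-91 + 181)) - 7243) = 1/((20807 + 90) - 7243) = 1/(20897 - 7243) = 1/13654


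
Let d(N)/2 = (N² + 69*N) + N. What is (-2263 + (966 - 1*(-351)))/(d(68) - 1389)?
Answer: -946/17379 ≈ -0.054434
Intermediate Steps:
d(N) = 2*N² + 140*N (d(N) = 2*((N² + 69*N) + N) = 2*(N² + 70*N) = 2*N² + 140*N)
(-2263 + (966 - 1*(-351)))/(d(68) - 1389) = (-2263 + (966 - 1*(-351)))/(2*68*(70 + 68) - 1389) = (-2263 + (966 + 351))/(2*68*138 - 1389) = (-2263 + 1317)/(18768 - 1389) = -946/17379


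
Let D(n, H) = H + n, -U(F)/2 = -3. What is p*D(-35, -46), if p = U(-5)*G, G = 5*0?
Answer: 0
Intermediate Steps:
G = 0
U(F) = 6 (U(F) = -2*(-3) = 6)
p = 0 (p = 6*0 = 0)
p*D(-35, -46) = 0*(-46 - 35) = 0*(-81) = 0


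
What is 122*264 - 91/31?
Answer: 998357/31 ≈ 32205.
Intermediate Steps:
122*264 - 91/31 = 32208 - 91*1/31 = 32208 - 91/31 = 998357/31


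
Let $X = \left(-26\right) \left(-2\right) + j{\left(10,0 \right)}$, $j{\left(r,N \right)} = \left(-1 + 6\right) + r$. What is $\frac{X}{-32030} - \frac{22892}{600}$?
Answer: $- \frac{9165887}{240225} \approx -38.155$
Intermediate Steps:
$j{\left(r,N \right)} = 5 + r$
$X = 67$ ($X = \left(-26\right) \left(-2\right) + \left(5 + 10\right) = 52 + 15 = 67$)
$\frac{X}{-32030} - \frac{22892}{600} = \frac{67}{-32030} - \frac{22892}{600} = 67 \left(- \frac{1}{32030}\right) - \frac{5723}{150} = - \frac{67}{32030} - \frac{5723}{150} = - \frac{9165887}{240225}$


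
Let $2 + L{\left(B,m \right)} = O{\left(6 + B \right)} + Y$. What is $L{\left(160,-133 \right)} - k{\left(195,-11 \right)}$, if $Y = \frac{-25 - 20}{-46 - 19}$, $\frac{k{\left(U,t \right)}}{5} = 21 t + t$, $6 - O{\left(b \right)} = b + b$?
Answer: $\frac{11475}{13} \approx 882.69$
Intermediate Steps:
$O{\left(b \right)} = 6 - 2 b$ ($O{\left(b \right)} = 6 - \left(b + b\right) = 6 - 2 b$)
$k{\left(U,t \right)} = 110 t$ ($k{\left(U,t \right)} = 5 \left(21 t + t\right) = 5 \cdot 22 t = 110 t$)
$Y = \frac{9}{13}$ ($Y = - \frac{45}{-65} = \left(-45\right) \left(- \frac{1}{65}\right) = \frac{9}{13} \approx 0.69231$)
$L{\left(B,m \right)} = - \frac{95}{13} - 2 B$ ($L{\left(B,m \right)} = -2 - \left(- \frac{87}{13} + 2 \left(6 + B\right)\right) = -2 + \left(\left(6 - \left(12 + 2 B\right)\right) + \frac{9}{13}\right) = -2 + \left(\left(-6 - 2 B\right) + \frac{9}{13}\right) = -2 - \left(\frac{69}{13} + 2 B\right) = - \frac{95}{13} - 2 B$)
$L{\left(160,-133 \right)} - k{\left(195,-11 \right)} = \left(- \frac{95}{13} - 320\right) - 110 \left(-11\right) = \left(- \frac{95}{13} - 320\right) - -1210 = - \frac{4255}{13} + 1210 = \frac{11475}{13}$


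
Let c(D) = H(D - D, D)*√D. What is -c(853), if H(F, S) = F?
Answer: 0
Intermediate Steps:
c(D) = 0 (c(D) = (D - D)*√D = 0*√D = 0)
-c(853) = -1*0 = 0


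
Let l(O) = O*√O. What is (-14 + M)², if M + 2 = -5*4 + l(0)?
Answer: 1296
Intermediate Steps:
l(O) = O^(3/2)
M = -22 (M = -2 + (-5*4 + 0^(3/2)) = -2 + (-20 + 0) = -2 - 20 = -22)
(-14 + M)² = (-14 - 22)² = (-36)² = 1296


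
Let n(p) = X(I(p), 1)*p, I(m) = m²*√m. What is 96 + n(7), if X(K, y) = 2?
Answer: 110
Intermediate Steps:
I(m) = m^(5/2)
n(p) = 2*p
96 + n(7) = 96 + 2*7 = 96 + 14 = 110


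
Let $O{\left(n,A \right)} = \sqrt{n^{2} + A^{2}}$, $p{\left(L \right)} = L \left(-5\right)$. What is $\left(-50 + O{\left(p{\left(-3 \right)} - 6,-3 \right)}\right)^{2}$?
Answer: $2590 - 300 \sqrt{10} \approx 1641.3$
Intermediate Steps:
$p{\left(L \right)} = - 5 L$
$O{\left(n,A \right)} = \sqrt{A^{2} + n^{2}}$
$\left(-50 + O{\left(p{\left(-3 \right)} - 6,-3 \right)}\right)^{2} = \left(-50 + \sqrt{\left(-3\right)^{2} + \left(\left(-5\right) \left(-3\right) - 6\right)^{2}}\right)^{2} = \left(-50 + \sqrt{9 + \left(15 - 6\right)^{2}}\right)^{2} = \left(-50 + \sqrt{9 + 9^{2}}\right)^{2} = \left(-50 + \sqrt{9 + 81}\right)^{2} = \left(-50 + \sqrt{90}\right)^{2} = \left(-50 + 3 \sqrt{10}\right)^{2}$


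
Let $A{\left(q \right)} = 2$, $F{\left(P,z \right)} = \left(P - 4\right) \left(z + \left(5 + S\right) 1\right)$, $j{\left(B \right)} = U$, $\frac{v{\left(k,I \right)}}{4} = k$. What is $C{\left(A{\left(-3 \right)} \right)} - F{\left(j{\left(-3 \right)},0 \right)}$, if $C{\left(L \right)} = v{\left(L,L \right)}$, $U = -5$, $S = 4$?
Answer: $89$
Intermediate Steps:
$v{\left(k,I \right)} = 4 k$
$j{\left(B \right)} = -5$
$F{\left(P,z \right)} = \left(-4 + P\right) \left(9 + z\right)$ ($F{\left(P,z \right)} = \left(P - 4\right) \left(z + \left(5 + 4\right) 1\right) = \left(-4 + P\right) \left(z + 9 \cdot 1\right) = \left(-4 + P\right) \left(z + 9\right) = \left(-4 + P\right) \left(9 + z\right)$)
$C{\left(L \right)} = 4 L$
$C{\left(A{\left(-3 \right)} \right)} - F{\left(j{\left(-3 \right)},0 \right)} = 4 \cdot 2 - \left(-36 - 0 + 9 \left(-5\right) - 0\right) = 8 - \left(-36 + 0 - 45 + 0\right) = 8 - -81 = 8 + 81 = 89$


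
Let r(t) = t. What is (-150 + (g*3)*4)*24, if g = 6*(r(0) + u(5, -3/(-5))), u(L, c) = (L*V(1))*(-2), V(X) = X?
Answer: -20880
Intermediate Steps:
u(L, c) = -2*L (u(L, c) = (L*1)*(-2) = L*(-2) = -2*L)
g = -60 (g = 6*(0 - 2*5) = 6*(0 - 10) = 6*(-10) = -60)
(-150 + (g*3)*4)*24 = (-150 - 60*3*4)*24 = (-150 - 180*4)*24 = (-150 - 720)*24 = -870*24 = -20880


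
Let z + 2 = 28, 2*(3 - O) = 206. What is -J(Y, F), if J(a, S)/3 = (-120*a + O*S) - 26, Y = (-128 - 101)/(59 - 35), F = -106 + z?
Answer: -27357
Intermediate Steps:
O = -100 (O = 3 - 1/2*206 = 3 - 103 = -100)
z = 26 (z = -2 + 28 = 26)
F = -80 (F = -106 + 26 = -80)
Y = -229/24 ≈ -9.5417
J(a, S) = -78 - 360*a - 300*S (J(a, S) = 3*((-120*a - 100*S) - 26) = 3*(-26 - 120*a - 100*S) = -78 - 360*a - 300*S)
-J(Y, F) = -(-78 - 360*(-229/24) - 300*(-80)) = -(-78 + 3435 + 24000) = -1*27357 = -27357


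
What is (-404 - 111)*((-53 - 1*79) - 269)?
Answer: 206515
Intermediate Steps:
(-404 - 111)*((-53 - 1*79) - 269) = -515*((-53 - 79) - 269) = -515*(-132 - 269) = -515*(-401) = 206515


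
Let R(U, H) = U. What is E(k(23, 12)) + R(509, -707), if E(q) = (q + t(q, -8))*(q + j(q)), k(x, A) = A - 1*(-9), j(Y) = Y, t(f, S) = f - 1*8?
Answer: 1937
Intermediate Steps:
t(f, S) = -8 + f (t(f, S) = f - 8 = -8 + f)
k(x, A) = 9 + A (k(x, A) = A + 9 = 9 + A)
E(q) = 2*q*(-8 + 2*q) (E(q) = (q + (-8 + q))*(q + q) = (-8 + 2*q)*(2*q) = 2*q*(-8 + 2*q))
E(k(23, 12)) + R(509, -707) = 4*(9 + 12)*(-4 + (9 + 12)) + 509 = 4*21*(-4 + 21) + 509 = 4*21*17 + 509 = 1428 + 509 = 1937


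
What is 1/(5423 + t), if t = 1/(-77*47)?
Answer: 3619/19625836 ≈ 0.00018440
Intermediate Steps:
t = -1/3619 (t = 1/(-3619) = -1/3619 ≈ -0.00027632)
1/(5423 + t) = 1/(5423 - 1/3619) = 1/(19625836/3619) = 3619/19625836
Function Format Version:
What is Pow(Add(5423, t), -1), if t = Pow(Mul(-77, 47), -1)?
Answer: Rational(3619, 19625836) ≈ 0.00018440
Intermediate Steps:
t = Rational(-1, 3619) (t = Pow(-3619, -1) = Rational(-1, 3619) ≈ -0.00027632)
Pow(Add(5423, t), -1) = Pow(Add(5423, Rational(-1, 3619)), -1) = Pow(Rational(19625836, 3619), -1) = Rational(3619, 19625836)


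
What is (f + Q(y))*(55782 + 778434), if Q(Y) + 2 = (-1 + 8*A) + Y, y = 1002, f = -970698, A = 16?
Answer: -808831641336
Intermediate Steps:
Q(Y) = 125 + Y (Q(Y) = -2 + ((-1 + 8*16) + Y) = -2 + ((-1 + 128) + Y) = -2 + (127 + Y) = 125 + Y)
(f + Q(y))*(55782 + 778434) = (-970698 + (125 + 1002))*(55782 + 778434) = (-970698 + 1127)*834216 = -969571*834216 = -808831641336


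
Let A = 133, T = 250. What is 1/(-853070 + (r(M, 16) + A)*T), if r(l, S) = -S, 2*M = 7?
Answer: -1/823820 ≈ -1.2139e-6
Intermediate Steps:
M = 7/2 (M = (1/2)*7 = 7/2 ≈ 3.5000)
1/(-853070 + (r(M, 16) + A)*T) = 1/(-853070 + (-1*16 + 133)*250) = 1/(-853070 + (-16 + 133)*250) = 1/(-853070 + 117*250) = 1/(-853070 + 29250) = 1/(-823820) = -1/823820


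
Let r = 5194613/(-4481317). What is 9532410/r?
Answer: -391905972330/47657 ≈ -8.2235e+6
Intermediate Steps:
r = -47657/41113 (r = 5194613*(-1/4481317) = -47657/41113 ≈ -1.1592)
9532410/r = 9532410/(-47657/41113) = 9532410*(-41113/47657) = -391905972330/47657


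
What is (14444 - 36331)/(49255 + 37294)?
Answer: -21887/86549 ≈ -0.25289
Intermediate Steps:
(14444 - 36331)/(49255 + 37294) = -21887/86549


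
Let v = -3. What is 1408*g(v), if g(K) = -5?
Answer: -7040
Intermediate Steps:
1408*g(v) = 1408*(-5) = -7040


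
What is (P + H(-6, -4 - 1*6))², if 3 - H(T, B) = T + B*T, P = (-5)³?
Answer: 30976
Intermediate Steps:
P = -125
H(T, B) = 3 - T - B*T (H(T, B) = 3 - (T + B*T) = 3 + (-T - B*T) = 3 - T - B*T)
(P + H(-6, -4 - 1*6))² = (-125 + (3 - 1*(-6) - 1*(-4 - 1*6)*(-6)))² = (-125 + (3 + 6 - 1*(-4 - 6)*(-6)))² = (-125 + (3 + 6 - 1*(-10)*(-6)))² = (-125 + (3 + 6 - 60))² = (-125 - 51)² = (-176)² = 30976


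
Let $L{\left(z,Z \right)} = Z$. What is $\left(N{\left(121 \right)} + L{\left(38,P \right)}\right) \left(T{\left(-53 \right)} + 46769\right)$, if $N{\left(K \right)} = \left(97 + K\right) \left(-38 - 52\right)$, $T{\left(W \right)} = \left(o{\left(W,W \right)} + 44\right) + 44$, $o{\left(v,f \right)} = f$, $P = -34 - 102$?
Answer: $-924659824$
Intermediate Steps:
$P = -136$ ($P = -34 - 102 = -136$)
$T{\left(W \right)} = 88 + W$ ($T{\left(W \right)} = \left(W + 44\right) + 44 = \left(44 + W\right) + 44 = 88 + W$)
$N{\left(K \right)} = -8730 - 90 K$ ($N{\left(K \right)} = \left(97 + K\right) \left(-90\right) = -8730 - 90 K$)
$\left(N{\left(121 \right)} + L{\left(38,P \right)}\right) \left(T{\left(-53 \right)} + 46769\right) = \left(\left(-8730 - 10890\right) - 136\right) \left(\left(88 - 53\right) + 46769\right) = \left(\left(-8730 - 10890\right) - 136\right) \left(35 + 46769\right) = \left(-19620 - 136\right) 46804 = \left(-19756\right) 46804 = -924659824$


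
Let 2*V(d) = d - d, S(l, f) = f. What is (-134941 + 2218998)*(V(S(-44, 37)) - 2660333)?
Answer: -5544285610981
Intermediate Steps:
V(d) = 0 (V(d) = (d - d)/2 = (½)*0 = 0)
(-134941 + 2218998)*(V(S(-44, 37)) - 2660333) = (-134941 + 2218998)*(0 - 2660333) = 2084057*(-2660333) = -5544285610981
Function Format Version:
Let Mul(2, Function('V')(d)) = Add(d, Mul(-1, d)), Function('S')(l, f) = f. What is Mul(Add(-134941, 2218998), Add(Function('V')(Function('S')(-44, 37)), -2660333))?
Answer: -5544285610981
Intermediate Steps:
Function('V')(d) = 0 (Function('V')(d) = Mul(Rational(1, 2), Add(d, Mul(-1, d))) = Mul(Rational(1, 2), 0) = 0)
Mul(Add(-134941, 2218998), Add(Function('V')(Function('S')(-44, 37)), -2660333)) = Mul(Add(-134941, 2218998), Add(0, -2660333)) = Mul(2084057, -2660333) = -5544285610981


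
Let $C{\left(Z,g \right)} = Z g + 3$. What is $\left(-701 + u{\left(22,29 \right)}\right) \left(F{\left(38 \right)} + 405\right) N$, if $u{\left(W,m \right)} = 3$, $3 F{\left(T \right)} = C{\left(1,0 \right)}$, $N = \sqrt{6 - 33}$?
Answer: $- 850164 i \sqrt{3} \approx - 1.4725 \cdot 10^{6} i$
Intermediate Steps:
$N = 3 i \sqrt{3}$ ($N = \sqrt{-27} = 3 i \sqrt{3} \approx 5.1962 i$)
$C{\left(Z,g \right)} = 3 + Z g$
$F{\left(T \right)} = 1$ ($F{\left(T \right)} = \frac{3 + 1 \cdot 0}{3} = \frac{3 + 0}{3} = \frac{1}{3} \cdot 3 = 1$)
$\left(-701 + u{\left(22,29 \right)}\right) \left(F{\left(38 \right)} + 405\right) N = \left(-701 + 3\right) \left(1 + 405\right) 3 i \sqrt{3} = \left(-698\right) 406 \cdot 3 i \sqrt{3} = - 283388 \cdot 3 i \sqrt{3} = - 850164 i \sqrt{3}$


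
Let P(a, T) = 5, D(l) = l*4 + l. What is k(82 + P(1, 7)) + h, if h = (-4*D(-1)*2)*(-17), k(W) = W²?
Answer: 6889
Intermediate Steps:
D(l) = 5*l (D(l) = 4*l + l = 5*l)
h = -680 (h = (-20*(-1)*2)*(-17) = (-4*(-5)*2)*(-17) = (20*2)*(-17) = 40*(-17) = -680)
k(82 + P(1, 7)) + h = (82 + 5)² - 680 = 87² - 680 = 7569 - 680 = 6889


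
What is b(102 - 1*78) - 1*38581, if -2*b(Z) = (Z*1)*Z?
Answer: -38869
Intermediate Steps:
b(Z) = -Z²/2 (b(Z) = -Z*1*Z/2 = -Z*Z/2 = -Z²/2)
b(102 - 1*78) - 1*38581 = -(102 - 1*78)²/2 - 1*38581 = -(102 - 78)²/2 - 38581 = -½*24² - 38581 = -½*576 - 38581 = -288 - 38581 = -38869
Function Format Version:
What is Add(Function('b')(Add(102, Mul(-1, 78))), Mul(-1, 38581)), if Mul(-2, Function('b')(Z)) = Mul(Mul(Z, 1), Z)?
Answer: -38869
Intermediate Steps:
Function('b')(Z) = Mul(Rational(-1, 2), Pow(Z, 2)) (Function('b')(Z) = Mul(Rational(-1, 2), Mul(Mul(Z, 1), Z)) = Mul(Rational(-1, 2), Mul(Z, Z)) = Mul(Rational(-1, 2), Pow(Z, 2)))
Add(Function('b')(Add(102, Mul(-1, 78))), Mul(-1, 38581)) = Add(Mul(Rational(-1, 2), Pow(Add(102, Mul(-1, 78)), 2)), Mul(-1, 38581)) = Add(Mul(Rational(-1, 2), Pow(Add(102, -78), 2)), -38581) = Add(Mul(Rational(-1, 2), Pow(24, 2)), -38581) = Add(Mul(Rational(-1, 2), 576), -38581) = Add(-288, -38581) = -38869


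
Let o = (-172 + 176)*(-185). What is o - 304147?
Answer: -304887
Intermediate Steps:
o = -740 (o = 4*(-185) = -740)
o - 304147 = -740 - 304147 = -304887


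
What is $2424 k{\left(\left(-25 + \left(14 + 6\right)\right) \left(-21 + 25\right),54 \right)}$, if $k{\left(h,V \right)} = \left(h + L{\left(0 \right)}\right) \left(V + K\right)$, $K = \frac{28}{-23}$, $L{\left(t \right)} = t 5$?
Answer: $- \frac{58854720}{23} \approx -2.5589 \cdot 10^{6}$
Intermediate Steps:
$L{\left(t \right)} = 5 t$
$K = - \frac{28}{23}$ ($K = 28 \left(- \frac{1}{23}\right) = - \frac{28}{23} \approx -1.2174$)
$k{\left(h,V \right)} = h \left(- \frac{28}{23} + V\right)$ ($k{\left(h,V \right)} = \left(h + 5 \cdot 0\right) \left(V - \frac{28}{23}\right) = \left(h + 0\right) \left(- \frac{28}{23} + V\right) = h \left(- \frac{28}{23} + V\right)$)
$2424 k{\left(\left(-25 + \left(14 + 6\right)\right) \left(-21 + 25\right),54 \right)} = 2424 \frac{\left(-25 + \left(14 + 6\right)\right) \left(-21 + 25\right) \left(-28 + 23 \cdot 54\right)}{23} = 2424 \frac{\left(-25 + 20\right) 4 \left(-28 + 1242\right)}{23} = 2424 \cdot \frac{1}{23} \left(\left(-5\right) 4\right) 1214 = 2424 \cdot \frac{1}{23} \left(-20\right) 1214 = 2424 \left(- \frac{24280}{23}\right) = - \frac{58854720}{23}$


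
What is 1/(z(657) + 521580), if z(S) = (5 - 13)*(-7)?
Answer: 1/521636 ≈ 1.9170e-6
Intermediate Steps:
z(S) = 56 (z(S) = -8*(-7) = 56)
1/(z(657) + 521580) = 1/(56 + 521580) = 1/521636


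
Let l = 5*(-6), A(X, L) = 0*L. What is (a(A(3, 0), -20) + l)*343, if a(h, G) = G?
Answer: -17150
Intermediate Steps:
A(X, L) = 0
l = -30
(a(A(3, 0), -20) + l)*343 = (-20 - 30)*343 = -50*343 = -17150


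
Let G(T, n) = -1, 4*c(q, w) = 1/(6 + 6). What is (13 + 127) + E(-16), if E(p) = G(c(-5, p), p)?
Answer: 139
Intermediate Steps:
c(q, w) = 1/48 (c(q, w) = 1/(4*(6 + 6)) = (¼)/12 = (¼)*(1/12) = 1/48)
E(p) = -1
(13 + 127) + E(-16) = (13 + 127) - 1 = 140 - 1 = 139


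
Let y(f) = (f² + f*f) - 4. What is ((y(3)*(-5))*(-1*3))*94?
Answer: 19740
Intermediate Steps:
y(f) = -4 + 2*f² (y(f) = (f² + f²) - 4 = 2*f² - 4 = -4 + 2*f²)
((y(3)*(-5))*(-1*3))*94 = (((-4 + 2*3²)*(-5))*(-1*3))*94 = (((-4 + 2*9)*(-5))*(-3))*94 = (((-4 + 18)*(-5))*(-3))*94 = ((14*(-5))*(-3))*94 = -70*(-3)*94 = 210*94 = 19740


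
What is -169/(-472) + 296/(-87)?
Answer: -125009/41064 ≈ -3.0442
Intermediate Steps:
-169/(-472) + 296/(-87) = -169*(-1/472) + 296*(-1/87) = 169/472 - 296/87 = -125009/41064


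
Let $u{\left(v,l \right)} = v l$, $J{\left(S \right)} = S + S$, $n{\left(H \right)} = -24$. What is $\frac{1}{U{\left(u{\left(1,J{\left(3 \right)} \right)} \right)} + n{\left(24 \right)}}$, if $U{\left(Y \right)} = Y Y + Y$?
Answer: $\frac{1}{18} \approx 0.055556$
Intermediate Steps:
$J{\left(S \right)} = 2 S$
$u{\left(v,l \right)} = l v$
$U{\left(Y \right)} = Y + Y^{2}$ ($U{\left(Y \right)} = Y^{2} + Y = Y + Y^{2}$)
$\frac{1}{U{\left(u{\left(1,J{\left(3 \right)} \right)} \right)} + n{\left(24 \right)}} = \frac{1}{2 \cdot 3 \cdot 1 \left(1 + 2 \cdot 3 \cdot 1\right) - 24} = \frac{1}{6 \cdot 1 \left(1 + 6 \cdot 1\right) - 24} = \frac{1}{6 \left(1 + 6\right) - 24} = \frac{1}{6 \cdot 7 - 24} = \frac{1}{42 - 24} = \frac{1}{18}$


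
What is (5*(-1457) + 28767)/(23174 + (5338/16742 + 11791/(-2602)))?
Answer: 467906788844/504669061785 ≈ 0.92716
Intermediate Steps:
(5*(-1457) + 28767)/(23174 + (5338/16742 + 11791/(-2602))) = (-7285 + 28767)/(23174 + (5338*(1/16742) + 11791*(-1/2602))) = 21482/(23174 + (2669/8371 - 11791/2602)) = 21482/(23174 - 91757723/21781342) = 21482/(504669061785/21781342) = 21482*(21781342/504669061785) = 467906788844/504669061785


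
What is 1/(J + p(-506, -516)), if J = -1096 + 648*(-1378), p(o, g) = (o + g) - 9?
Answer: -1/895071 ≈ -1.1172e-6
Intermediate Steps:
p(o, g) = -9 + g + o (p(o, g) = (g + o) - 9 = -9 + g + o)
J = -894040 (J = -1096 - 892944 = -894040)
1/(J + p(-506, -516)) = 1/(-894040 + (-9 - 516 - 506)) = 1/(-894040 - 1031) = 1/(-895071) = -1/895071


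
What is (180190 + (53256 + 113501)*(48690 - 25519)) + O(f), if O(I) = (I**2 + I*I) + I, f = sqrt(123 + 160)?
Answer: 3864107203 + sqrt(283) ≈ 3.8641e+9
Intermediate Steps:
f = sqrt(283) ≈ 16.823
O(I) = I + 2*I**2 (O(I) = (I**2 + I**2) + I = 2*I**2 + I = I + 2*I**2)
(180190 + (53256 + 113501)*(48690 - 25519)) + O(f) = (180190 + (53256 + 113501)*(48690 - 25519)) + sqrt(283)*(1 + 2*sqrt(283)) = (180190 + 166757*23171) + sqrt(283)*(1 + 2*sqrt(283)) = (180190 + 3863926447) + sqrt(283)*(1 + 2*sqrt(283)) = 3864106637 + sqrt(283)*(1 + 2*sqrt(283))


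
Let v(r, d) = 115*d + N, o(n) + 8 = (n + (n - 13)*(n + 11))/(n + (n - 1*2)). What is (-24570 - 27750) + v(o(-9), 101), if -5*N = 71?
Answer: -203596/5 ≈ -40719.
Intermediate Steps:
N = -71/5 (N = -⅕*71 = -71/5 ≈ -14.200)
o(n) = -8 + (n + (-13 + n)*(11 + n))/(-2 + 2*n) (o(n) = -8 + (n + (n - 13)*(n + 11))/(n + (n - 1*2)) = -8 + (n + (-13 + n)*(11 + n))/(n + (n - 2)) = -8 + (n + (-13 + n)*(11 + n))/(n + (-2 + n)) = -8 + (n + (-13 + n)*(11 + n))/(-2 + 2*n))
v(r, d) = -71/5 + 115*d (v(r, d) = 115*d - 71/5 = -71/5 + 115*d)
(-24570 - 27750) + v(o(-9), 101) = (-24570 - 27750) + (-71/5 + 115*101) = -52320 + (-71/5 + 11615) = -52320 + 58004/5 = -203596/5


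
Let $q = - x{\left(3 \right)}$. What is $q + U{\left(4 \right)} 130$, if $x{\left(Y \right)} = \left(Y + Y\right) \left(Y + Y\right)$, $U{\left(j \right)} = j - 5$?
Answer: $-166$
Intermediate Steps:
$U{\left(j \right)} = -5 + j$
$x{\left(Y \right)} = 4 Y^{2}$ ($x{\left(Y \right)} = 2 Y 2 Y = 4 Y^{2}$)
$q = -36$ ($q = - 4 \cdot 3^{2} = - 4 \cdot 9 = \left(-1\right) 36 = -36$)
$q + U{\left(4 \right)} 130 = -36 + \left(-5 + 4\right) 130 = -36 - 130 = -166$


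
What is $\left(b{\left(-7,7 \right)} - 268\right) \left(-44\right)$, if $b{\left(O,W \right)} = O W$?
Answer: $13948$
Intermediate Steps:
$\left(b{\left(-7,7 \right)} - 268\right) \left(-44\right) = \left(\left(-7\right) 7 - 268\right) \left(-44\right) = \left(-49 - 268\right) \left(-44\right) = \left(-317\right) \left(-44\right) = 13948$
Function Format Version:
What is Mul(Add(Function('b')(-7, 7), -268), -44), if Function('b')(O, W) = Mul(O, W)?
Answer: 13948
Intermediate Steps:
Mul(Add(Function('b')(-7, 7), -268), -44) = Mul(Add(Mul(-7, 7), -268), -44) = Mul(Add(-49, -268), -44) = Mul(-317, -44) = 13948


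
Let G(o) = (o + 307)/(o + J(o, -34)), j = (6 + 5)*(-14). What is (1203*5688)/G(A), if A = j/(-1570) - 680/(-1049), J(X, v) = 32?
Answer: 854238585587/1173233 ≈ 7.2811e+5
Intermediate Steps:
j = -154 (j = 11*(-14) = -154)
A = 614573/823465 (A = -154/(-1570) - 680/(-1049) = -154*(-1/1570) - 680*(-1/1049) = 77/785 + 680/1049 = 614573/823465 ≈ 0.74633)
G(o) = (307 + o)/(32 + o) (G(o) = (o + 307)/(o + 32) = (307 + o)/(32 + o))
(1203*5688)/G(A) = (1203*5688)/(((307 + 614573/823465)/(32 + 614573/823465))) = 6842664/(((253418328/823465)/(26965453/823465))) = 6842664/(((823465/26965453)*(253418328/823465))) = 6842664/(253418328/26965453) = 6842664*(26965453/253418328) = 854238585587/1173233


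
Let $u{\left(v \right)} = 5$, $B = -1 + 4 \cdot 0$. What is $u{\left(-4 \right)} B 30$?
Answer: $-150$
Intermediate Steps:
$B = -1$ ($B = -1 + 0 = -1$)
$u{\left(-4 \right)} B 30 = 5 \left(-1\right) 30 = \left(-5\right) 30 = -150$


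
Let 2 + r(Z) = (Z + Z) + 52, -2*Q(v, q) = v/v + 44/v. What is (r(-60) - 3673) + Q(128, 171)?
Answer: -239595/64 ≈ -3743.7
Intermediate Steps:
Q(v, q) = -½ - 22/v (Q(v, q) = -(v/v + 44/v)/2 = -(1 + 44/v)/2 = -½ - 22/v)
r(Z) = 50 + 2*Z (r(Z) = -2 + ((Z + Z) + 52) = -2 + (2*Z + 52) = -2 + (52 + 2*Z) = 50 + 2*Z)
(r(-60) - 3673) + Q(128, 171) = ((50 + 2*(-60)) - 3673) + (½)*(-44 - 1*128)/128 = ((50 - 120) - 3673) + (½)*(1/128)*(-44 - 128) = (-70 - 3673) + (½)*(1/128)*(-172) = -3743 - 43/64 = -239595/64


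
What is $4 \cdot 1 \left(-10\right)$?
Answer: $-40$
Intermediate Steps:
$4 \cdot 1 \left(-10\right) = 4 \left(-10\right) = -40$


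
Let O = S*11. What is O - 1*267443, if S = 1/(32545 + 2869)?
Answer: -9471226391/35414 ≈ -2.6744e+5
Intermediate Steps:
S = 1/35414 ≈ 2.8237e-5
O = 11/35414 (O = (1/35414)*11 = 11/35414 ≈ 0.00031061)
O - 1*267443 = 11/35414 - 1*267443 = 11/35414 - 267443 = -9471226391/35414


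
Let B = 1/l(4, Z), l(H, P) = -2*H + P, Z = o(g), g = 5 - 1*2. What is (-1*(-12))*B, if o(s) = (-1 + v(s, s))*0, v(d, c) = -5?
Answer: -3/2 ≈ -1.5000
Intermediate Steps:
g = 3 (g = 5 - 2 = 3)
o(s) = 0 (o(s) = (-1 - 5)*0 = -6*0 = 0)
Z = 0
l(H, P) = P - 2*H
B = -⅛ (B = 1/(0 - 2*4) = 1/(0 - 8) = 1/(-8) = -⅛ ≈ -0.12500)
(-1*(-12))*B = -1*(-12)*(-⅛) = 12*(-⅛) = -3/2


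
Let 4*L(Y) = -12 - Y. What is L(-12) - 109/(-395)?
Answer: 109/395 ≈ 0.27595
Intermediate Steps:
L(Y) = -3 - Y/4 (L(Y) = (-12 - Y)/4 = -3 - Y/4)
L(-12) - 109/(-395) = (-3 - ¼*(-12)) - 109/(-395) = (-3 + 3) - 109*(-1)/395 = 0 - 1*(-109/395) = 0 + 109/395 = 109/395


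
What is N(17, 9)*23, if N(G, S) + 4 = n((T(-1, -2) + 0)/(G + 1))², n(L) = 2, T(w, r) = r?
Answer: 0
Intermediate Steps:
N(G, S) = 0 (N(G, S) = -4 + 2² = -4 + 4 = 0)
N(17, 9)*23 = 0*23 = 0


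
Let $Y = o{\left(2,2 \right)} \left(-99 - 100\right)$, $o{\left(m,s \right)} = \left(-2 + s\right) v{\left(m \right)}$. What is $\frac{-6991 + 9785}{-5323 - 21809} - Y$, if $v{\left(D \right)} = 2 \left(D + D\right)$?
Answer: $- \frac{1397}{13566} \approx -0.10298$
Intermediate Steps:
$v{\left(D \right)} = 4 D$ ($v{\left(D \right)} = 2 \cdot 2 D = 4 D$)
$o{\left(m,s \right)} = 4 m \left(-2 + s\right)$ ($o{\left(m,s \right)} = \left(-2 + s\right) 4 m = 4 m \left(-2 + s\right)$)
$Y = 0$ ($Y = 4 \cdot 2 \left(-2 + 2\right) \left(-99 - 100\right) = 4 \cdot 2 \cdot 0 \left(-199\right) = 0 \left(-199\right) = 0$)
$\frac{-6991 + 9785}{-5323 - 21809} - Y = \frac{-6991 + 9785}{-5323 - 21809} - 0 = \frac{2794}{-27132} + 0 = 2794 \left(- \frac{1}{27132}\right) + 0 = - \frac{1397}{13566} + 0 = - \frac{1397}{13566}$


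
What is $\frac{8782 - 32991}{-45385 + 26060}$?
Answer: $\frac{24209}{19325} \approx 1.2527$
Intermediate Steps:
$\frac{8782 - 32991}{-45385 + 26060} = - \frac{24209}{-19325} = \left(-24209\right) \left(- \frac{1}{19325}\right) = \frac{24209}{19325}$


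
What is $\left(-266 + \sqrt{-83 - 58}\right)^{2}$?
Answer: $\left(266 - i \sqrt{141}\right)^{2} \approx 70615.0 - 6317.1 i$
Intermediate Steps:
$\left(-266 + \sqrt{-83 - 58}\right)^{2} = \left(-266 + \sqrt{-141}\right)^{2} = \left(-266 + i \sqrt{141}\right)^{2}$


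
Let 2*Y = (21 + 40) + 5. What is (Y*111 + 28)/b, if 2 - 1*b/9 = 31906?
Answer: -3691/287136 ≈ -0.012855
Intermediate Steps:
b = -287136 (b = 18 - 9*31906 = 18 - 287154 = -287136)
Y = 33 (Y = ((21 + 40) + 5)/2 = (61 + 5)/2 = (½)*66 = 33)
(Y*111 + 28)/b = (33*111 + 28)/(-287136) = (3663 + 28)*(-1/287136) = 3691*(-1/287136) = -3691/287136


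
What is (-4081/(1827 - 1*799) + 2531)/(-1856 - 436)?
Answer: -865929/785392 ≈ -1.1025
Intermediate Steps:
(-4081/(1827 - 1*799) + 2531)/(-1856 - 436) = (-4081/(1827 - 799) + 2531)/(-2292) = (-4081/1028 + 2531)*(-1/2292) = (2597787/1028)*(-1/2292) = -865929/785392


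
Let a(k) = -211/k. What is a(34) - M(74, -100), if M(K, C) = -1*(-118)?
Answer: -4223/34 ≈ -124.21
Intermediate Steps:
M(K, C) = 118
a(34) - M(74, -100) = -211/34 - 1*118 = -211*1/34 - 118 = -211/34 - 118 = -4223/34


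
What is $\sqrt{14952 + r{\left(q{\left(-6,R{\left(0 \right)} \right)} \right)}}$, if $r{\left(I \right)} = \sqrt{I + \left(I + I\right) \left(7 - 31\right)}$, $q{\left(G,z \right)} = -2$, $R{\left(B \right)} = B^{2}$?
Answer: $\sqrt{14952 + \sqrt{94}} \approx 122.32$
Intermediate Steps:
$r{\left(I \right)} = \sqrt{47} \sqrt{- I}$ ($r{\left(I \right)} = \sqrt{I + 2 I \left(-24\right)} = \sqrt{I - 48 I} = \sqrt{- 47 I} = \sqrt{47} \sqrt{- I}$)
$\sqrt{14952 + r{\left(q{\left(-6,R{\left(0 \right)} \right)} \right)}} = \sqrt{14952 + \sqrt{47} \sqrt{\left(-1\right) \left(-2\right)}} = \sqrt{14952 + \sqrt{47} \sqrt{2}} = \sqrt{14952 + \sqrt{94}}$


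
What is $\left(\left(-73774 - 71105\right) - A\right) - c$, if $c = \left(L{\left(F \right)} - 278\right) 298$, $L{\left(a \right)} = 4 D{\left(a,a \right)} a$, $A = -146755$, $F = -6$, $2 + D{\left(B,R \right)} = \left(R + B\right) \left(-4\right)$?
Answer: $413712$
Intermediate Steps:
$D{\left(B,R \right)} = -2 - 4 B - 4 R$ ($D{\left(B,R \right)} = -2 + \left(R + B\right) \left(-4\right) = -2 + \left(B + R\right) \left(-4\right) = -2 - \left(4 B + 4 R\right) = -2 - 4 B - 4 R$)
$L{\left(a \right)} = a \left(-8 - 32 a\right)$ ($L{\left(a \right)} = 4 \left(-2 - 4 a - 4 a\right) a = 4 \left(-2 - 8 a\right) a = \left(-8 - 32 a\right) a = a \left(-8 - 32 a\right)$)
$c = -411836$ ($c = \left(\left(-8\right) \left(-6\right) \left(1 + 4 \left(-6\right)\right) - 278\right) 298 = \left(\left(-8\right) \left(-6\right) \left(1 - 24\right) - 278\right) 298 = \left(\left(-8\right) \left(-6\right) \left(-23\right) - 278\right) 298 = \left(-1104 - 278\right) 298 = \left(-1382\right) 298 = -411836$)
$\left(\left(-73774 - 71105\right) - A\right) - c = \left(\left(-73774 - 71105\right) - -146755\right) - -411836 = \left(-144879 + 146755\right) + 411836 = 1876 + 411836 = 413712$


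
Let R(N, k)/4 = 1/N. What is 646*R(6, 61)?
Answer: 1292/3 ≈ 430.67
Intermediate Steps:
R(N, k) = 4/N
646*R(6, 61) = 646*(4/6) = 646*(4*(1/6)) = 646*(2/3) = 1292/3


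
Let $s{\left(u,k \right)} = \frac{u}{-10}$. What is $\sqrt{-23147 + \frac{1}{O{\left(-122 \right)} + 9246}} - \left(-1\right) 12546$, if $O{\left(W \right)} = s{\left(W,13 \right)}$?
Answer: $12546 + \frac{6 i \sqrt{1377797315657}}{46291} \approx 12546.0 + 152.14 i$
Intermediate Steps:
$s{\left(u,k \right)} = - \frac{u}{10}$ ($s{\left(u,k \right)} = u \left(- \frac{1}{10}\right) = - \frac{u}{10}$)
$O{\left(W \right)} = - \frac{W}{10}$
$\sqrt{-23147 + \frac{1}{O{\left(-122 \right)} + 9246}} - \left(-1\right) 12546 = \sqrt{-23147 + \frac{1}{\left(- \frac{1}{10}\right) \left(-122\right) + 9246}} - \left(-1\right) 12546 = \sqrt{-23147 + \frac{1}{\frac{61}{5} + 9246}} - -12546 = \sqrt{-23147 + \frac{1}{\frac{46291}{5}}} + 12546 = \sqrt{-23147 + \frac{5}{46291}} + 12546 = \sqrt{- \frac{1071497772}{46291}} + 12546 = \frac{6 i \sqrt{1377797315657}}{46291} + 12546 = 12546 + \frac{6 i \sqrt{1377797315657}}{46291}$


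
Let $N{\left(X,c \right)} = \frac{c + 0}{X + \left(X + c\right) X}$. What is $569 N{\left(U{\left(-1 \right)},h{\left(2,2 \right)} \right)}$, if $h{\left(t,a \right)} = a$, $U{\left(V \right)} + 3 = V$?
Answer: $\frac{569}{2} \approx 284.5$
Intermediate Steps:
$U{\left(V \right)} = -3 + V$
$N{\left(X,c \right)} = \frac{c}{X + X \left(X + c\right)}$
$569 N{\left(U{\left(-1 \right)},h{\left(2,2 \right)} \right)} = 569 \frac{2}{\left(-3 - 1\right) \left(1 - 4 + 2\right)} = 569 \frac{2}{\left(-4\right) \left(1 - 4 + 2\right)} = 569 \cdot 2 \left(- \frac{1}{4}\right) \frac{1}{-1} = 569 \cdot 2 \left(- \frac{1}{4}\right) \left(-1\right) = 569 \cdot \frac{1}{2} = \frac{569}{2}$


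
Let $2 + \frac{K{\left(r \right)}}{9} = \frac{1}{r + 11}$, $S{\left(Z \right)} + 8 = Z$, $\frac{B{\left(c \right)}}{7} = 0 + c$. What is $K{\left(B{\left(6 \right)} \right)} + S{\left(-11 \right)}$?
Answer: $- \frac{1952}{53} \approx -36.83$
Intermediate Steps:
$B{\left(c \right)} = 7 c$ ($B{\left(c \right)} = 7 \left(0 + c\right) = 7 c$)
$S{\left(Z \right)} = -8 + Z$
$K{\left(r \right)} = -18 + \frac{9}{11 + r}$ ($K{\left(r \right)} = -18 + \frac{9}{r + 11} = -18 + \frac{9}{11 + r}$)
$K{\left(B{\left(6 \right)} \right)} + S{\left(-11 \right)} = \frac{9 \left(-21 - 2 \cdot 7 \cdot 6\right)}{11 + 7 \cdot 6} - 19 = \frac{9 \left(-21 - 84\right)}{11 + 42} - 19 = \frac{9 \left(-21 - 84\right)}{53} - 19 = 9 \cdot \frac{1}{53} \left(-105\right) - 19 = - \frac{945}{53} - 19 = - \frac{1952}{53}$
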